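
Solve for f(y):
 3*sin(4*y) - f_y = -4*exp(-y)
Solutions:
 f(y) = C1 - 3*cos(4*y)/4 - 4*exp(-y)


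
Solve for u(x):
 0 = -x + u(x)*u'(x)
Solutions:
 u(x) = -sqrt(C1 + x^2)
 u(x) = sqrt(C1 + x^2)


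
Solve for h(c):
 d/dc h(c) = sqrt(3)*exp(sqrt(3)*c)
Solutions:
 h(c) = C1 + exp(sqrt(3)*c)


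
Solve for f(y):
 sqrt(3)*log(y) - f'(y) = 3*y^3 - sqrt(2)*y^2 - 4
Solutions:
 f(y) = C1 - 3*y^4/4 + sqrt(2)*y^3/3 + sqrt(3)*y*log(y) - sqrt(3)*y + 4*y


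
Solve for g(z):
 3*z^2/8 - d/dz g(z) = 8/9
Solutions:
 g(z) = C1 + z^3/8 - 8*z/9


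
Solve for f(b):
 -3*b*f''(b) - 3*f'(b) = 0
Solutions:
 f(b) = C1 + C2*log(b)


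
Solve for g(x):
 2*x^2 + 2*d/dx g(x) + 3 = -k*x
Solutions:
 g(x) = C1 - k*x^2/4 - x^3/3 - 3*x/2


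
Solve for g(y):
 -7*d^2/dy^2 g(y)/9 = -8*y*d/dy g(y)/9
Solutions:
 g(y) = C1 + C2*erfi(2*sqrt(7)*y/7)


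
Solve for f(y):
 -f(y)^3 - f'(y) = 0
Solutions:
 f(y) = -sqrt(2)*sqrt(-1/(C1 - y))/2
 f(y) = sqrt(2)*sqrt(-1/(C1 - y))/2


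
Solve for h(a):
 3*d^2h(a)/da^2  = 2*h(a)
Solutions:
 h(a) = C1*exp(-sqrt(6)*a/3) + C2*exp(sqrt(6)*a/3)


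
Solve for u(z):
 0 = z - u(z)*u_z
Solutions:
 u(z) = -sqrt(C1 + z^2)
 u(z) = sqrt(C1 + z^2)


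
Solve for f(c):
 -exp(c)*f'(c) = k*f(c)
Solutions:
 f(c) = C1*exp(k*exp(-c))


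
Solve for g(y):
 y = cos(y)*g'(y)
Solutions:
 g(y) = C1 + Integral(y/cos(y), y)


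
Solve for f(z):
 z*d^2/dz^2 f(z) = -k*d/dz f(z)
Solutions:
 f(z) = C1 + z^(1 - re(k))*(C2*sin(log(z)*Abs(im(k))) + C3*cos(log(z)*im(k)))


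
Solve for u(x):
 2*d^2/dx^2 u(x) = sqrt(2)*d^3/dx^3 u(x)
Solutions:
 u(x) = C1 + C2*x + C3*exp(sqrt(2)*x)


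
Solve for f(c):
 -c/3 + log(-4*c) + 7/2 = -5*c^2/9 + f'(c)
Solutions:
 f(c) = C1 + 5*c^3/27 - c^2/6 + c*log(-c) + c*(2*log(2) + 5/2)


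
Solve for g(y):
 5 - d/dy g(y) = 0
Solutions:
 g(y) = C1 + 5*y


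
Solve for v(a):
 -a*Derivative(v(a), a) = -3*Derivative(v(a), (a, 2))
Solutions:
 v(a) = C1 + C2*erfi(sqrt(6)*a/6)


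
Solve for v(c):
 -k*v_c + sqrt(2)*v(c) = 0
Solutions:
 v(c) = C1*exp(sqrt(2)*c/k)


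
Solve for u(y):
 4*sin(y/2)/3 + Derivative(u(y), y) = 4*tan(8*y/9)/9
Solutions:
 u(y) = C1 - log(cos(8*y/9))/2 + 8*cos(y/2)/3


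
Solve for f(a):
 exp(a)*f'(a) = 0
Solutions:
 f(a) = C1


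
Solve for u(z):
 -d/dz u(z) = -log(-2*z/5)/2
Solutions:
 u(z) = C1 + z*log(-z)/2 + z*(-log(5) - 1 + log(2))/2


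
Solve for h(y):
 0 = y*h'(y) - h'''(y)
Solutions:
 h(y) = C1 + Integral(C2*airyai(y) + C3*airybi(y), y)


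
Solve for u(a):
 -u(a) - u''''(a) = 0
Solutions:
 u(a) = (C1*sin(sqrt(2)*a/2) + C2*cos(sqrt(2)*a/2))*exp(-sqrt(2)*a/2) + (C3*sin(sqrt(2)*a/2) + C4*cos(sqrt(2)*a/2))*exp(sqrt(2)*a/2)


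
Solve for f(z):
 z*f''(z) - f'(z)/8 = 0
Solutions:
 f(z) = C1 + C2*z^(9/8)


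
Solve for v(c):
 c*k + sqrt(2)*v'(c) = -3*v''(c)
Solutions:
 v(c) = C1 + C2*exp(-sqrt(2)*c/3) - sqrt(2)*c^2*k/4 + 3*c*k/2


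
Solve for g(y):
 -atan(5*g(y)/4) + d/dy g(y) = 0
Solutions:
 Integral(1/atan(5*_y/4), (_y, g(y))) = C1 + y


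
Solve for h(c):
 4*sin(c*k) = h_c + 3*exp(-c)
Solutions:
 h(c) = C1 + 3*exp(-c) - 4*cos(c*k)/k


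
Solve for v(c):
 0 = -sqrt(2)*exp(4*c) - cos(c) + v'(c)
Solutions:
 v(c) = C1 + sqrt(2)*exp(4*c)/4 + sin(c)


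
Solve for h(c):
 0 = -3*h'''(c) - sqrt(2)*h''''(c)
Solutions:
 h(c) = C1 + C2*c + C3*c^2 + C4*exp(-3*sqrt(2)*c/2)


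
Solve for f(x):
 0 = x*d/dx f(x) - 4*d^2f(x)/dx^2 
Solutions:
 f(x) = C1 + C2*erfi(sqrt(2)*x/4)


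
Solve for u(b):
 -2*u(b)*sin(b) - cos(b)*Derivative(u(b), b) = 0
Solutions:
 u(b) = C1*cos(b)^2


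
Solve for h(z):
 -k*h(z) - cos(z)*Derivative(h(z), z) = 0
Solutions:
 h(z) = C1*exp(k*(log(sin(z) - 1) - log(sin(z) + 1))/2)


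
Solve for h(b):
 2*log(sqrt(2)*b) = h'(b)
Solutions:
 h(b) = C1 + 2*b*log(b) - 2*b + b*log(2)


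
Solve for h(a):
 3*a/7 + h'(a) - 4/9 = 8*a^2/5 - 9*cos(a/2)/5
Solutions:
 h(a) = C1 + 8*a^3/15 - 3*a^2/14 + 4*a/9 - 18*sin(a/2)/5


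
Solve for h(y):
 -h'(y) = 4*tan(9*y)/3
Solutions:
 h(y) = C1 + 4*log(cos(9*y))/27


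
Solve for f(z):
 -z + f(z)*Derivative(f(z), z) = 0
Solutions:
 f(z) = -sqrt(C1 + z^2)
 f(z) = sqrt(C1 + z^2)


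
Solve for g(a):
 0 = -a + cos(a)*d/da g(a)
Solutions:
 g(a) = C1 + Integral(a/cos(a), a)


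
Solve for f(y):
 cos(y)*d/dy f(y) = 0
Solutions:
 f(y) = C1


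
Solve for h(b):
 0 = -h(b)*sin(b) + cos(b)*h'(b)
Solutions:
 h(b) = C1/cos(b)


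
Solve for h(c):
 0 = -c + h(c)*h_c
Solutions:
 h(c) = -sqrt(C1 + c^2)
 h(c) = sqrt(C1 + c^2)


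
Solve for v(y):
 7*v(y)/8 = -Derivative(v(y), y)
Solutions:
 v(y) = C1*exp(-7*y/8)


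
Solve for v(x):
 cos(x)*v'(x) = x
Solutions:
 v(x) = C1 + Integral(x/cos(x), x)


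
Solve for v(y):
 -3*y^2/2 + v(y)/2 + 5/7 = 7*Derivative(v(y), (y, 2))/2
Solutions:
 v(y) = C1*exp(-sqrt(7)*y/7) + C2*exp(sqrt(7)*y/7) + 3*y^2 + 284/7


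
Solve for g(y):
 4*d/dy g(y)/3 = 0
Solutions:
 g(y) = C1


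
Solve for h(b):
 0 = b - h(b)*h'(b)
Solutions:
 h(b) = -sqrt(C1 + b^2)
 h(b) = sqrt(C1 + b^2)


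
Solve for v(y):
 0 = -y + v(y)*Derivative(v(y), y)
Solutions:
 v(y) = -sqrt(C1 + y^2)
 v(y) = sqrt(C1 + y^2)


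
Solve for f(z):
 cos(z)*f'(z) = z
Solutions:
 f(z) = C1 + Integral(z/cos(z), z)


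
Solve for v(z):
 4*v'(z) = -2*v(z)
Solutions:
 v(z) = C1*exp(-z/2)


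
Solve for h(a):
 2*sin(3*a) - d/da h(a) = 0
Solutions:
 h(a) = C1 - 2*cos(3*a)/3


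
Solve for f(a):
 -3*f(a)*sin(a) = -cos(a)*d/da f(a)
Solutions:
 f(a) = C1/cos(a)^3


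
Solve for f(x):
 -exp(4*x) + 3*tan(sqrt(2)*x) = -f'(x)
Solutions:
 f(x) = C1 + exp(4*x)/4 + 3*sqrt(2)*log(cos(sqrt(2)*x))/2


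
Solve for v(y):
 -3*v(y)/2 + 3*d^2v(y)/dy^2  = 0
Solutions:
 v(y) = C1*exp(-sqrt(2)*y/2) + C2*exp(sqrt(2)*y/2)


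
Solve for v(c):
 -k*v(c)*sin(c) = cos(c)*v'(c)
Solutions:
 v(c) = C1*exp(k*log(cos(c)))


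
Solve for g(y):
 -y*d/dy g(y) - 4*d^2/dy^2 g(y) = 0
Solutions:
 g(y) = C1 + C2*erf(sqrt(2)*y/4)


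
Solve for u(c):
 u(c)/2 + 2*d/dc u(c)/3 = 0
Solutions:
 u(c) = C1*exp(-3*c/4)


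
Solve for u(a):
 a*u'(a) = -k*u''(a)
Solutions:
 u(a) = C1 + C2*sqrt(k)*erf(sqrt(2)*a*sqrt(1/k)/2)


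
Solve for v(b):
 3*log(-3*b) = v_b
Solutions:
 v(b) = C1 + 3*b*log(-b) + 3*b*(-1 + log(3))


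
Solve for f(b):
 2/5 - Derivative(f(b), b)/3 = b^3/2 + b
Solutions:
 f(b) = C1 - 3*b^4/8 - 3*b^2/2 + 6*b/5


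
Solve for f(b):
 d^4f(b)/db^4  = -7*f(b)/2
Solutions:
 f(b) = (C1*sin(14^(1/4)*b/2) + C2*cos(14^(1/4)*b/2))*exp(-14^(1/4)*b/2) + (C3*sin(14^(1/4)*b/2) + C4*cos(14^(1/4)*b/2))*exp(14^(1/4)*b/2)


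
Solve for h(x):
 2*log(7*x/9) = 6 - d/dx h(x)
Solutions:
 h(x) = C1 - 2*x*log(x) + x*log(81/49) + 8*x


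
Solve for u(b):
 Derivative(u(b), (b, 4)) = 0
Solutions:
 u(b) = C1 + C2*b + C3*b^2 + C4*b^3


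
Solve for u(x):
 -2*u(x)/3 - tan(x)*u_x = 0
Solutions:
 u(x) = C1/sin(x)^(2/3)


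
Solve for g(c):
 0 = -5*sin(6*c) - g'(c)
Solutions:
 g(c) = C1 + 5*cos(6*c)/6


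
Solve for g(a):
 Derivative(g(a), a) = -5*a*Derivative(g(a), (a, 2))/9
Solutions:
 g(a) = C1 + C2/a^(4/5)


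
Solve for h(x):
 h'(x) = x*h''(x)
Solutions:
 h(x) = C1 + C2*x^2


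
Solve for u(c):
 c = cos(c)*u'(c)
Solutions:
 u(c) = C1 + Integral(c/cos(c), c)


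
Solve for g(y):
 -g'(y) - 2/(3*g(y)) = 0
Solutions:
 g(y) = -sqrt(C1 - 12*y)/3
 g(y) = sqrt(C1 - 12*y)/3


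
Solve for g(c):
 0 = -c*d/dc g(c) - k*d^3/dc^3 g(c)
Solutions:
 g(c) = C1 + Integral(C2*airyai(c*(-1/k)^(1/3)) + C3*airybi(c*(-1/k)^(1/3)), c)


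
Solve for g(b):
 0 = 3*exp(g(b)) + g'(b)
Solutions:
 g(b) = log(1/(C1 + 3*b))


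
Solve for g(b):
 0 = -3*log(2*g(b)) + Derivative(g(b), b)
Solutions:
 -Integral(1/(log(_y) + log(2)), (_y, g(b)))/3 = C1 - b


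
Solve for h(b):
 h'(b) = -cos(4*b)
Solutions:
 h(b) = C1 - sin(4*b)/4


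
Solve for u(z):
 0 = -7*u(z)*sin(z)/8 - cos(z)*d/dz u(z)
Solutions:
 u(z) = C1*cos(z)^(7/8)


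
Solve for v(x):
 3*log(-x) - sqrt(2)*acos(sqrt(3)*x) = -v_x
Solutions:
 v(x) = C1 - 3*x*log(-x) + 3*x + sqrt(2)*(x*acos(sqrt(3)*x) - sqrt(3)*sqrt(1 - 3*x^2)/3)


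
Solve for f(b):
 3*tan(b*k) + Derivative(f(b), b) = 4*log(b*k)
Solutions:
 f(b) = C1 + 4*b*log(b*k) - 4*b - 3*Piecewise((-log(cos(b*k))/k, Ne(k, 0)), (0, True))


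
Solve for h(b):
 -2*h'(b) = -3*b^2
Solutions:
 h(b) = C1 + b^3/2


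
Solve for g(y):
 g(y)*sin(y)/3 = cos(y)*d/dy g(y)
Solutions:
 g(y) = C1/cos(y)^(1/3)


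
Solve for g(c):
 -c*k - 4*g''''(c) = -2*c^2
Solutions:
 g(c) = C1 + C2*c + C3*c^2 + C4*c^3 + c^6/720 - c^5*k/480


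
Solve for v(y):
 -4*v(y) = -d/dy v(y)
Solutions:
 v(y) = C1*exp(4*y)


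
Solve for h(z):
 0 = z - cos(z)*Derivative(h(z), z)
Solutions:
 h(z) = C1 + Integral(z/cos(z), z)


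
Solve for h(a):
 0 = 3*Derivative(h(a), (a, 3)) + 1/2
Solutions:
 h(a) = C1 + C2*a + C3*a^2 - a^3/36


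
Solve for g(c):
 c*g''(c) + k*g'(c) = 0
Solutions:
 g(c) = C1 + c^(1 - re(k))*(C2*sin(log(c)*Abs(im(k))) + C3*cos(log(c)*im(k)))


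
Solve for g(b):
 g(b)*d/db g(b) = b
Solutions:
 g(b) = -sqrt(C1 + b^2)
 g(b) = sqrt(C1 + b^2)


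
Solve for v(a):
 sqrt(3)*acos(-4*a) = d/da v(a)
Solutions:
 v(a) = C1 + sqrt(3)*(a*acos(-4*a) + sqrt(1 - 16*a^2)/4)


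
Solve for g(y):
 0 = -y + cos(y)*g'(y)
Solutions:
 g(y) = C1 + Integral(y/cos(y), y)


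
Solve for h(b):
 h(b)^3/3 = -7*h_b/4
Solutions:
 h(b) = -sqrt(42)*sqrt(-1/(C1 - 4*b))/2
 h(b) = sqrt(42)*sqrt(-1/(C1 - 4*b))/2


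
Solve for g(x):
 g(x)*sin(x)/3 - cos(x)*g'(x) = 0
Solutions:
 g(x) = C1/cos(x)^(1/3)


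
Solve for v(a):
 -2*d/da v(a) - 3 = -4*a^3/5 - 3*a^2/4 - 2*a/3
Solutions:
 v(a) = C1 + a^4/10 + a^3/8 + a^2/6 - 3*a/2


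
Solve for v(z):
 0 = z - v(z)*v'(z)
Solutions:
 v(z) = -sqrt(C1 + z^2)
 v(z) = sqrt(C1 + z^2)


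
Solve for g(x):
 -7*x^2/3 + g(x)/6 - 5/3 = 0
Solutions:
 g(x) = 14*x^2 + 10


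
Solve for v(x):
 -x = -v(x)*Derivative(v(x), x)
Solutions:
 v(x) = -sqrt(C1 + x^2)
 v(x) = sqrt(C1 + x^2)


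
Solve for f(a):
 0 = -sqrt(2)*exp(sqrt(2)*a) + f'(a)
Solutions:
 f(a) = C1 + exp(sqrt(2)*a)


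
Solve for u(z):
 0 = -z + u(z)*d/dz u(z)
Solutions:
 u(z) = -sqrt(C1 + z^2)
 u(z) = sqrt(C1 + z^2)


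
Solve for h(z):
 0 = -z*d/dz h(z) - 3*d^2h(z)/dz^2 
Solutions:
 h(z) = C1 + C2*erf(sqrt(6)*z/6)


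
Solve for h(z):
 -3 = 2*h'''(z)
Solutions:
 h(z) = C1 + C2*z + C3*z^2 - z^3/4


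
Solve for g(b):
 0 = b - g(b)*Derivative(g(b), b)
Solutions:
 g(b) = -sqrt(C1 + b^2)
 g(b) = sqrt(C1 + b^2)


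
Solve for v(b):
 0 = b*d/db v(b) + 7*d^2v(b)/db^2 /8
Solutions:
 v(b) = C1 + C2*erf(2*sqrt(7)*b/7)


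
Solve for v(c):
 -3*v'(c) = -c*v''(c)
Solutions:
 v(c) = C1 + C2*c^4


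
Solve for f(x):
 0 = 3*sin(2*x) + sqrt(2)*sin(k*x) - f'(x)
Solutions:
 f(x) = C1 - 3*cos(2*x)/2 - sqrt(2)*cos(k*x)/k


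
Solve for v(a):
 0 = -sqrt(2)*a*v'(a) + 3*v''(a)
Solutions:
 v(a) = C1 + C2*erfi(2^(3/4)*sqrt(3)*a/6)


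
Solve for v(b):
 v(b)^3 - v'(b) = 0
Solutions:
 v(b) = -sqrt(2)*sqrt(-1/(C1 + b))/2
 v(b) = sqrt(2)*sqrt(-1/(C1 + b))/2


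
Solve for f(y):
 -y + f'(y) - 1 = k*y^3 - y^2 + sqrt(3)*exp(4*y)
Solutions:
 f(y) = C1 + k*y^4/4 - y^3/3 + y^2/2 + y + sqrt(3)*exp(4*y)/4


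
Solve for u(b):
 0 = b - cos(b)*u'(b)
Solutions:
 u(b) = C1 + Integral(b/cos(b), b)


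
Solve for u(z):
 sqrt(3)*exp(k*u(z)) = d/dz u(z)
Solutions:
 u(z) = Piecewise((log(-1/(C1*k + sqrt(3)*k*z))/k, Ne(k, 0)), (nan, True))
 u(z) = Piecewise((C1 + sqrt(3)*z, Eq(k, 0)), (nan, True))


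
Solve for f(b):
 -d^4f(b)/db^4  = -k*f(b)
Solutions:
 f(b) = C1*exp(-b*k^(1/4)) + C2*exp(b*k^(1/4)) + C3*exp(-I*b*k^(1/4)) + C4*exp(I*b*k^(1/4))


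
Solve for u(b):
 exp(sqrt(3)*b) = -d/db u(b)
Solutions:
 u(b) = C1 - sqrt(3)*exp(sqrt(3)*b)/3


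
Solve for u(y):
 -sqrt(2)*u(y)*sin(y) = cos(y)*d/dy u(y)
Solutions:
 u(y) = C1*cos(y)^(sqrt(2))


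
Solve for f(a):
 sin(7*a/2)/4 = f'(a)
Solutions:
 f(a) = C1 - cos(7*a/2)/14


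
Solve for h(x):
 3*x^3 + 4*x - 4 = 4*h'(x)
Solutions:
 h(x) = C1 + 3*x^4/16 + x^2/2 - x


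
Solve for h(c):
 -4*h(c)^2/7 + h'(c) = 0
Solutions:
 h(c) = -7/(C1 + 4*c)


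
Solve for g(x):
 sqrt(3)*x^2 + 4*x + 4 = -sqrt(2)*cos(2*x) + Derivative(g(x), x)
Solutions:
 g(x) = C1 + sqrt(3)*x^3/3 + 2*x^2 + 4*x + sqrt(2)*sin(2*x)/2


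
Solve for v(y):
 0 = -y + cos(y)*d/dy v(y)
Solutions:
 v(y) = C1 + Integral(y/cos(y), y)


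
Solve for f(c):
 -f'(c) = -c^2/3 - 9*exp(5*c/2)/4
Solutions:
 f(c) = C1 + c^3/9 + 9*exp(5*c/2)/10


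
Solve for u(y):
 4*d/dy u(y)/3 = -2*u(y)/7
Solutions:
 u(y) = C1*exp(-3*y/14)


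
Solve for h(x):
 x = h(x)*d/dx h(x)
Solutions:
 h(x) = -sqrt(C1 + x^2)
 h(x) = sqrt(C1 + x^2)


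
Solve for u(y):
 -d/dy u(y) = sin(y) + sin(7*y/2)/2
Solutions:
 u(y) = C1 + cos(y) + cos(7*y/2)/7


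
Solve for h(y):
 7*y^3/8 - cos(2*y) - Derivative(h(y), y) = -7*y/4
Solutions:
 h(y) = C1 + 7*y^4/32 + 7*y^2/8 - sin(2*y)/2


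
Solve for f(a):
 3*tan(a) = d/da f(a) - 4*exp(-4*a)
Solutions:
 f(a) = C1 + 3*log(tan(a)^2 + 1)/2 - exp(-4*a)


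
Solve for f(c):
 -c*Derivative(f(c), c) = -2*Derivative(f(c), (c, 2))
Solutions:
 f(c) = C1 + C2*erfi(c/2)


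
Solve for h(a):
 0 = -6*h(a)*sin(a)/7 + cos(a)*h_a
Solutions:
 h(a) = C1/cos(a)^(6/7)


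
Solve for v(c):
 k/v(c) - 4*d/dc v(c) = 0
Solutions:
 v(c) = -sqrt(C1 + 2*c*k)/2
 v(c) = sqrt(C1 + 2*c*k)/2


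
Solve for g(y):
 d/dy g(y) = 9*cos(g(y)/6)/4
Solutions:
 -9*y/4 - 3*log(sin(g(y)/6) - 1) + 3*log(sin(g(y)/6) + 1) = C1


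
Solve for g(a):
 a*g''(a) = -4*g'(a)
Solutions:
 g(a) = C1 + C2/a^3


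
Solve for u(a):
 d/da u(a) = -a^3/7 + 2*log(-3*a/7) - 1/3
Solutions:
 u(a) = C1 - a^4/28 + 2*a*log(-a) + a*(-2*log(7) - 7/3 + 2*log(3))


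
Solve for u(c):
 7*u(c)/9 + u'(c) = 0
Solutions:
 u(c) = C1*exp(-7*c/9)


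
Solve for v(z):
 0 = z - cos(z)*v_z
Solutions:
 v(z) = C1 + Integral(z/cos(z), z)


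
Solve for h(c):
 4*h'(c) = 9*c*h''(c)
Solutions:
 h(c) = C1 + C2*c^(13/9)


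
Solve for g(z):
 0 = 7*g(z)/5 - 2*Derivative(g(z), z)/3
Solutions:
 g(z) = C1*exp(21*z/10)


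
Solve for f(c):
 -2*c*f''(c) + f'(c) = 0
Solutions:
 f(c) = C1 + C2*c^(3/2)


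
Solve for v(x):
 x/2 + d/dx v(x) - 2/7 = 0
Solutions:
 v(x) = C1 - x^2/4 + 2*x/7


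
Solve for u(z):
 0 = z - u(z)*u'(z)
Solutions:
 u(z) = -sqrt(C1 + z^2)
 u(z) = sqrt(C1 + z^2)


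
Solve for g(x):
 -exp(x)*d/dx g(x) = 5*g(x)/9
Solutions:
 g(x) = C1*exp(5*exp(-x)/9)


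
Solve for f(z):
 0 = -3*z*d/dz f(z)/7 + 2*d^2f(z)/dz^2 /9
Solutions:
 f(z) = C1 + C2*erfi(3*sqrt(21)*z/14)


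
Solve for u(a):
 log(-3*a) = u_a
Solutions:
 u(a) = C1 + a*log(-a) + a*(-1 + log(3))


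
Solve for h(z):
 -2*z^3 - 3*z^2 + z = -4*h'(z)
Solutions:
 h(z) = C1 + z^4/8 + z^3/4 - z^2/8


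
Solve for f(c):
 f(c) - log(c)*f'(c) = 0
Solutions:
 f(c) = C1*exp(li(c))


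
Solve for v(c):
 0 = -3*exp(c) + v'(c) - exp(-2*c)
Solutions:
 v(c) = C1 + 3*exp(c) - exp(-2*c)/2


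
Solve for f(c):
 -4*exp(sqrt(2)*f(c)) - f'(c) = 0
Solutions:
 f(c) = sqrt(2)*(2*log(1/(C1 + 4*c)) - log(2))/4


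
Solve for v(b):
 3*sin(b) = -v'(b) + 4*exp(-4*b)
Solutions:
 v(b) = C1 + 3*cos(b) - exp(-4*b)


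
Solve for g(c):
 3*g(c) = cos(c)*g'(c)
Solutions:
 g(c) = C1*(sin(c) + 1)^(3/2)/(sin(c) - 1)^(3/2)


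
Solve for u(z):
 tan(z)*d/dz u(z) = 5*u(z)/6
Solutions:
 u(z) = C1*sin(z)^(5/6)


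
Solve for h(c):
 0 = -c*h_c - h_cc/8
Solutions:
 h(c) = C1 + C2*erf(2*c)


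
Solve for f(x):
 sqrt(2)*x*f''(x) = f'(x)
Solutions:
 f(x) = C1 + C2*x^(sqrt(2)/2 + 1)


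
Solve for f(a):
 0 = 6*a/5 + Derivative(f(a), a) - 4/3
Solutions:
 f(a) = C1 - 3*a^2/5 + 4*a/3


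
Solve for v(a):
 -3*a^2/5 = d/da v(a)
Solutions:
 v(a) = C1 - a^3/5


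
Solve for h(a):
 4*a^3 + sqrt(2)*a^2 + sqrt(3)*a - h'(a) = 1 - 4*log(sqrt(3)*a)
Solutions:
 h(a) = C1 + a^4 + sqrt(2)*a^3/3 + sqrt(3)*a^2/2 + 4*a*log(a) - 5*a + a*log(9)


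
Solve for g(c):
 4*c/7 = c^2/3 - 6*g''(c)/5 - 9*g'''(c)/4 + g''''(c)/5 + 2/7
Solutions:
 g(c) = C1 + C2*c + C3*exp(c*(45 - sqrt(2409))/8) + C4*exp(c*(45 + sqrt(2409))/8) + 5*c^4/216 - 85*c^3/336 + 38425*c^2/24192


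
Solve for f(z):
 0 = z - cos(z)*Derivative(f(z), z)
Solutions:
 f(z) = C1 + Integral(z/cos(z), z)


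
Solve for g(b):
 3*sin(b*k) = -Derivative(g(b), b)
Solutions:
 g(b) = C1 + 3*cos(b*k)/k


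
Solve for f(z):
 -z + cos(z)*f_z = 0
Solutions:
 f(z) = C1 + Integral(z/cos(z), z)


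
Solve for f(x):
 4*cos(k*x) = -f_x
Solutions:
 f(x) = C1 - 4*sin(k*x)/k


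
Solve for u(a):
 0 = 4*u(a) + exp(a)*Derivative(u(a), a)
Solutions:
 u(a) = C1*exp(4*exp(-a))


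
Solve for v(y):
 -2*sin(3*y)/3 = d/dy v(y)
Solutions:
 v(y) = C1 + 2*cos(3*y)/9


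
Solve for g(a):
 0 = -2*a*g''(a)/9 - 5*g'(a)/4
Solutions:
 g(a) = C1 + C2/a^(37/8)


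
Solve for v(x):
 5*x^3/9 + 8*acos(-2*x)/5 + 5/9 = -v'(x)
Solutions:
 v(x) = C1 - 5*x^4/36 - 8*x*acos(-2*x)/5 - 5*x/9 - 4*sqrt(1 - 4*x^2)/5


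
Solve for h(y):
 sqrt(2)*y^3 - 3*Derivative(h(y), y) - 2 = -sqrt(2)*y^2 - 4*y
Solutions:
 h(y) = C1 + sqrt(2)*y^4/12 + sqrt(2)*y^3/9 + 2*y^2/3 - 2*y/3


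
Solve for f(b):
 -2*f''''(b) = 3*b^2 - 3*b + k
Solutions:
 f(b) = C1 + C2*b + C3*b^2 + C4*b^3 - b^6/240 + b^5/80 - b^4*k/48


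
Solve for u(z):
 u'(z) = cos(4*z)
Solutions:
 u(z) = C1 + sin(4*z)/4


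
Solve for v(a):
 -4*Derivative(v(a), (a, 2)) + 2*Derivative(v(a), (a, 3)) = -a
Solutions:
 v(a) = C1 + C2*a + C3*exp(2*a) + a^3/24 + a^2/16


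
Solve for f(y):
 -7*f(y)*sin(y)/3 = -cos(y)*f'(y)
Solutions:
 f(y) = C1/cos(y)^(7/3)


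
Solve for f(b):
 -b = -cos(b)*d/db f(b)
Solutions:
 f(b) = C1 + Integral(b/cos(b), b)


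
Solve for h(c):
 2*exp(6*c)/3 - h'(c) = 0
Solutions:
 h(c) = C1 + exp(6*c)/9


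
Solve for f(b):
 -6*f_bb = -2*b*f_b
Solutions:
 f(b) = C1 + C2*erfi(sqrt(6)*b/6)


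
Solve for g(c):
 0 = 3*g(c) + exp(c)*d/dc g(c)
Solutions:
 g(c) = C1*exp(3*exp(-c))


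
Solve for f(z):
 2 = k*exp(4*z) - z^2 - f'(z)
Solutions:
 f(z) = C1 + k*exp(4*z)/4 - z^3/3 - 2*z


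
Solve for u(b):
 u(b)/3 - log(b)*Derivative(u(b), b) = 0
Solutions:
 u(b) = C1*exp(li(b)/3)


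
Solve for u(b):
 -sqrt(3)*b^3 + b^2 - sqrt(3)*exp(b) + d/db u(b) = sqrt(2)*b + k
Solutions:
 u(b) = C1 + sqrt(3)*b^4/4 - b^3/3 + sqrt(2)*b^2/2 + b*k + sqrt(3)*exp(b)


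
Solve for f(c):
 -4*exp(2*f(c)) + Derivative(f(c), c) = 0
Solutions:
 f(c) = log(-sqrt(-1/(C1 + 4*c))) - log(2)/2
 f(c) = log(-1/(C1 + 4*c))/2 - log(2)/2


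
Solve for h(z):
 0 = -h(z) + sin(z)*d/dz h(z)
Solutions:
 h(z) = C1*sqrt(cos(z) - 1)/sqrt(cos(z) + 1)


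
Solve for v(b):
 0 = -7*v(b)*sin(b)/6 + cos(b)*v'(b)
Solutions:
 v(b) = C1/cos(b)^(7/6)


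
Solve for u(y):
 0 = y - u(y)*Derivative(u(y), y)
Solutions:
 u(y) = -sqrt(C1 + y^2)
 u(y) = sqrt(C1 + y^2)


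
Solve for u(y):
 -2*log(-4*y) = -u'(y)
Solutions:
 u(y) = C1 + 2*y*log(-y) + 2*y*(-1 + 2*log(2))


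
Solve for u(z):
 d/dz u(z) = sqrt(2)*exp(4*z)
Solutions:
 u(z) = C1 + sqrt(2)*exp(4*z)/4


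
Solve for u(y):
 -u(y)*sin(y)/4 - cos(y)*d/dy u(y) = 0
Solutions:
 u(y) = C1*cos(y)^(1/4)


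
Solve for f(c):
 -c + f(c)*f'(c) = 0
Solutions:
 f(c) = -sqrt(C1 + c^2)
 f(c) = sqrt(C1 + c^2)


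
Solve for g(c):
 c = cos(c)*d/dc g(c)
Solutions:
 g(c) = C1 + Integral(c/cos(c), c)


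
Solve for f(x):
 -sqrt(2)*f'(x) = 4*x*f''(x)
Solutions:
 f(x) = C1 + C2*x^(1 - sqrt(2)/4)


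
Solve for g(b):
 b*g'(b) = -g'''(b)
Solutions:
 g(b) = C1 + Integral(C2*airyai(-b) + C3*airybi(-b), b)


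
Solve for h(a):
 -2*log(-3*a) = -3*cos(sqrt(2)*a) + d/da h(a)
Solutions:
 h(a) = C1 - 2*a*log(-a) - 2*a*log(3) + 2*a + 3*sqrt(2)*sin(sqrt(2)*a)/2


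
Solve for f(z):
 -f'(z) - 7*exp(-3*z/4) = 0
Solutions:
 f(z) = C1 + 28*exp(-3*z/4)/3


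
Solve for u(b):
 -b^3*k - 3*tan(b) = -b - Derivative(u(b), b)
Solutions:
 u(b) = C1 + b^4*k/4 - b^2/2 - 3*log(cos(b))


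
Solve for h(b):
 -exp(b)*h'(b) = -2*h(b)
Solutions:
 h(b) = C1*exp(-2*exp(-b))


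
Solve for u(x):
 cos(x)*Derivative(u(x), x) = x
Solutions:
 u(x) = C1 + Integral(x/cos(x), x)


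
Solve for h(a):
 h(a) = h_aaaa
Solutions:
 h(a) = C1*exp(-a) + C2*exp(a) + C3*sin(a) + C4*cos(a)


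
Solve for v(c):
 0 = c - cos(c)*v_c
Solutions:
 v(c) = C1 + Integral(c/cos(c), c)


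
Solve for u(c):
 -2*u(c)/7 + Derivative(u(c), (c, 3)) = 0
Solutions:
 u(c) = C3*exp(2^(1/3)*7^(2/3)*c/7) + (C1*sin(2^(1/3)*sqrt(3)*7^(2/3)*c/14) + C2*cos(2^(1/3)*sqrt(3)*7^(2/3)*c/14))*exp(-2^(1/3)*7^(2/3)*c/14)


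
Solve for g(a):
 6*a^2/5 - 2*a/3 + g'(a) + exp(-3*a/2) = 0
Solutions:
 g(a) = C1 - 2*a^3/5 + a^2/3 + 2*exp(-3*a/2)/3


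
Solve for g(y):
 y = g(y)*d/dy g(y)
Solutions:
 g(y) = -sqrt(C1 + y^2)
 g(y) = sqrt(C1 + y^2)


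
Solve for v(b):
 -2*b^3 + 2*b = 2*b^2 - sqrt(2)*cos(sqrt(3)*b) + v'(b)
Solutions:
 v(b) = C1 - b^4/2 - 2*b^3/3 + b^2 + sqrt(6)*sin(sqrt(3)*b)/3


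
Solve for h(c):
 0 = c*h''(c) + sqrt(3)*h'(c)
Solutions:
 h(c) = C1 + C2*c^(1 - sqrt(3))


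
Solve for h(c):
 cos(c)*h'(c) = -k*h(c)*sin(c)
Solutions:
 h(c) = C1*exp(k*log(cos(c)))


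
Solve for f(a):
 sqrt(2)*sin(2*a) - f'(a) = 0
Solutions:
 f(a) = C1 - sqrt(2)*cos(2*a)/2


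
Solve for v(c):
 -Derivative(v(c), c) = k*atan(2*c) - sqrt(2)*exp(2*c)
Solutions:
 v(c) = C1 - k*(c*atan(2*c) - log(4*c^2 + 1)/4) + sqrt(2)*exp(2*c)/2


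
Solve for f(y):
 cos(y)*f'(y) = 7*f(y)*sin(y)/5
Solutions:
 f(y) = C1/cos(y)^(7/5)


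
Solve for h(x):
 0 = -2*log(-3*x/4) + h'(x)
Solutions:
 h(x) = C1 + 2*x*log(-x) + 2*x*(-2*log(2) - 1 + log(3))


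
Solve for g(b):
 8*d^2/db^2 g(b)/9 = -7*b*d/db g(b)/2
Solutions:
 g(b) = C1 + C2*erf(3*sqrt(14)*b/8)


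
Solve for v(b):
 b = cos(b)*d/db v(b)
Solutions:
 v(b) = C1 + Integral(b/cos(b), b)


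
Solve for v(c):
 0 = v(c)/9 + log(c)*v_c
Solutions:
 v(c) = C1*exp(-li(c)/9)


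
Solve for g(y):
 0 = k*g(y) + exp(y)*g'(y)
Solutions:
 g(y) = C1*exp(k*exp(-y))


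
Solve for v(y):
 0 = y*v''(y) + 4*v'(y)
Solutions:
 v(y) = C1 + C2/y^3


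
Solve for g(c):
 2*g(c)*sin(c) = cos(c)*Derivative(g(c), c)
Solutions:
 g(c) = C1/cos(c)^2


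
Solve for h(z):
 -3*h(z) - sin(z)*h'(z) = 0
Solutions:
 h(z) = C1*(cos(z) + 1)^(3/2)/(cos(z) - 1)^(3/2)


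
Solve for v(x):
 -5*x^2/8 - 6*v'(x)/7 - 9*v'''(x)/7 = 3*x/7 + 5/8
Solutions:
 v(x) = C1 + C2*sin(sqrt(6)*x/3) + C3*cos(sqrt(6)*x/3) - 35*x^3/144 - x^2/4 + 35*x/24


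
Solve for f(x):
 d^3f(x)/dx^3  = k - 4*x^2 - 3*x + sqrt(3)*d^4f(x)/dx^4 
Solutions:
 f(x) = C1 + C2*x + C3*x^2 + C4*exp(sqrt(3)*x/3) - x^5/15 + x^4*(-8*sqrt(3) - 3)/24 + x^3*(k/6 - 4 - sqrt(3)/2)


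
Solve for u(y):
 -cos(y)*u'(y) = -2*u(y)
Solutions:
 u(y) = C1*(sin(y) + 1)/(sin(y) - 1)


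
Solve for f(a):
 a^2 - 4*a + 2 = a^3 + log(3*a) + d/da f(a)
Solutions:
 f(a) = C1 - a^4/4 + a^3/3 - 2*a^2 - a*log(a) - a*log(3) + 3*a


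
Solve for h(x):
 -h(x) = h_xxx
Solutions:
 h(x) = C3*exp(-x) + (C1*sin(sqrt(3)*x/2) + C2*cos(sqrt(3)*x/2))*exp(x/2)


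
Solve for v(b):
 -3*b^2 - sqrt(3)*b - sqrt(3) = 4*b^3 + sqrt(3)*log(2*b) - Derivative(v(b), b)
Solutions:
 v(b) = C1 + b^4 + b^3 + sqrt(3)*b^2/2 + sqrt(3)*b*log(b) + sqrt(3)*b*log(2)


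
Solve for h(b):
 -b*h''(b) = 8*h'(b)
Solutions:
 h(b) = C1 + C2/b^7


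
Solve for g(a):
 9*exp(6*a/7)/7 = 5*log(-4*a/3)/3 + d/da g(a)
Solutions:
 g(a) = C1 - 5*a*log(-a)/3 + 5*a*(-2*log(2) + 1 + log(3))/3 + 3*exp(6*a/7)/2


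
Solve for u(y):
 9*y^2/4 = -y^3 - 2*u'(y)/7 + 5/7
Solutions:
 u(y) = C1 - 7*y^4/8 - 21*y^3/8 + 5*y/2


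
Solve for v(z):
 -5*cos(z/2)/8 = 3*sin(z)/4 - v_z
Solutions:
 v(z) = C1 + 5*sin(z/2)/4 - 3*cos(z)/4


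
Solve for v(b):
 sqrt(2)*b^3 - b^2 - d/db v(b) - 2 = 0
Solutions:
 v(b) = C1 + sqrt(2)*b^4/4 - b^3/3 - 2*b


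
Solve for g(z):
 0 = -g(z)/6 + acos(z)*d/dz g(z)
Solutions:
 g(z) = C1*exp(Integral(1/acos(z), z)/6)


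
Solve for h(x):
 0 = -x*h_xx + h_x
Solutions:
 h(x) = C1 + C2*x^2


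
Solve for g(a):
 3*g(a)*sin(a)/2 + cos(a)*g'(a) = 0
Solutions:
 g(a) = C1*cos(a)^(3/2)


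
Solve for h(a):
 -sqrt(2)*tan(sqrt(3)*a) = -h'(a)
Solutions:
 h(a) = C1 - sqrt(6)*log(cos(sqrt(3)*a))/3


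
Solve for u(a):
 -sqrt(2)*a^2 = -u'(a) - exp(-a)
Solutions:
 u(a) = C1 + sqrt(2)*a^3/3 + exp(-a)


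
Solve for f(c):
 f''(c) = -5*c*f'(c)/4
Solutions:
 f(c) = C1 + C2*erf(sqrt(10)*c/4)


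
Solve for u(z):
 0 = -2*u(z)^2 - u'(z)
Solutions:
 u(z) = 1/(C1 + 2*z)


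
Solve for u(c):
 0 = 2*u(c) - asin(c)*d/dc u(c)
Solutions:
 u(c) = C1*exp(2*Integral(1/asin(c), c))


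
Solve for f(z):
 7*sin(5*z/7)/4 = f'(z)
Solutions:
 f(z) = C1 - 49*cos(5*z/7)/20


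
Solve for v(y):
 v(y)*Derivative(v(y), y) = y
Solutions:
 v(y) = -sqrt(C1 + y^2)
 v(y) = sqrt(C1 + y^2)


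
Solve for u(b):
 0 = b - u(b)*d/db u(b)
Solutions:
 u(b) = -sqrt(C1 + b^2)
 u(b) = sqrt(C1 + b^2)


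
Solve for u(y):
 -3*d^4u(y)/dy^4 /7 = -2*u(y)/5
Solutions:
 u(y) = C1*exp(-14^(1/4)*15^(3/4)*y/15) + C2*exp(14^(1/4)*15^(3/4)*y/15) + C3*sin(14^(1/4)*15^(3/4)*y/15) + C4*cos(14^(1/4)*15^(3/4)*y/15)


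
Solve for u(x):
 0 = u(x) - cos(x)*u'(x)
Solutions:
 u(x) = C1*sqrt(sin(x) + 1)/sqrt(sin(x) - 1)


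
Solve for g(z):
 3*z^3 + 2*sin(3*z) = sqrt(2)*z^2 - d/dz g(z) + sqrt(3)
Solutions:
 g(z) = C1 - 3*z^4/4 + sqrt(2)*z^3/3 + sqrt(3)*z + 2*cos(3*z)/3


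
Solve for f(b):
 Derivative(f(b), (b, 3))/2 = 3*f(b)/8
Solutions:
 f(b) = C3*exp(6^(1/3)*b/2) + (C1*sin(2^(1/3)*3^(5/6)*b/4) + C2*cos(2^(1/3)*3^(5/6)*b/4))*exp(-6^(1/3)*b/4)


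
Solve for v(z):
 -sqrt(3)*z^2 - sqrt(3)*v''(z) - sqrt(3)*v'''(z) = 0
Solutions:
 v(z) = C1 + C2*z + C3*exp(-z) - z^4/12 + z^3/3 - z^2


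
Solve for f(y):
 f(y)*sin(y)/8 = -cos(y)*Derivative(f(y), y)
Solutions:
 f(y) = C1*cos(y)^(1/8)


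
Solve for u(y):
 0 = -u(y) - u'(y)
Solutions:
 u(y) = C1*exp(-y)


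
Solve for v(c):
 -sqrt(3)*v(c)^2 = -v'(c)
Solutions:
 v(c) = -1/(C1 + sqrt(3)*c)


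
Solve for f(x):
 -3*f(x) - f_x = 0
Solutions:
 f(x) = C1*exp(-3*x)


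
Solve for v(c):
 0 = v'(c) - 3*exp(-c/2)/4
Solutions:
 v(c) = C1 - 3*exp(-c/2)/2


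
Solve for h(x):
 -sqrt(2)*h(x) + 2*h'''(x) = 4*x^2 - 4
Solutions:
 h(x) = C3*exp(2^(5/6)*x/2) - 2*sqrt(2)*x^2 + (C1*sin(2^(5/6)*sqrt(3)*x/4) + C2*cos(2^(5/6)*sqrt(3)*x/4))*exp(-2^(5/6)*x/4) + 2*sqrt(2)


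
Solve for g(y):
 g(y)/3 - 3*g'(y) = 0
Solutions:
 g(y) = C1*exp(y/9)


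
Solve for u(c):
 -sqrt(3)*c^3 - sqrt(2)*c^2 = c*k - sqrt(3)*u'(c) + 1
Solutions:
 u(c) = C1 + c^4/4 + sqrt(6)*c^3/9 + sqrt(3)*c^2*k/6 + sqrt(3)*c/3


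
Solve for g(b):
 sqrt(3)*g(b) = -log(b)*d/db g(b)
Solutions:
 g(b) = C1*exp(-sqrt(3)*li(b))


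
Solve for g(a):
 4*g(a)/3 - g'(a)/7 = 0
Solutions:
 g(a) = C1*exp(28*a/3)


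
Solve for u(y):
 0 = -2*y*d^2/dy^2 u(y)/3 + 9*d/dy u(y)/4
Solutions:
 u(y) = C1 + C2*y^(35/8)


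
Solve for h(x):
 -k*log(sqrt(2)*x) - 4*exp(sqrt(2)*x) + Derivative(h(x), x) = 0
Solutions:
 h(x) = C1 + k*x*log(x) + k*x*(-1 + log(2)/2) + 2*sqrt(2)*exp(sqrt(2)*x)


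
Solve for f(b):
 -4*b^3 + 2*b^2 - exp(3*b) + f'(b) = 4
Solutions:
 f(b) = C1 + b^4 - 2*b^3/3 + 4*b + exp(3*b)/3


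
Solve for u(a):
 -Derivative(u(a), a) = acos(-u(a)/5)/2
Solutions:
 Integral(1/acos(-_y/5), (_y, u(a))) = C1 - a/2


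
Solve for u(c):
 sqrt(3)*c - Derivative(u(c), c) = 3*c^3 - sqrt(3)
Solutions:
 u(c) = C1 - 3*c^4/4 + sqrt(3)*c^2/2 + sqrt(3)*c


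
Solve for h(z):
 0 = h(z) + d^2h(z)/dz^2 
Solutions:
 h(z) = C1*sin(z) + C2*cos(z)


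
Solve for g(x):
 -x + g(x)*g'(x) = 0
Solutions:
 g(x) = -sqrt(C1 + x^2)
 g(x) = sqrt(C1 + x^2)


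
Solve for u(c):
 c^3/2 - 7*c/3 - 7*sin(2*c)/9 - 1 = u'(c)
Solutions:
 u(c) = C1 + c^4/8 - 7*c^2/6 - c + 7*cos(2*c)/18


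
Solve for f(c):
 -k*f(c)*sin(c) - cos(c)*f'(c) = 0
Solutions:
 f(c) = C1*exp(k*log(cos(c)))


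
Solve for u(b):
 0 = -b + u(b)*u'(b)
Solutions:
 u(b) = -sqrt(C1 + b^2)
 u(b) = sqrt(C1 + b^2)


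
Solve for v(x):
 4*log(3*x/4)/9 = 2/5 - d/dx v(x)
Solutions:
 v(x) = C1 - 4*x*log(x)/9 - 4*x*log(3)/9 + 8*x*log(2)/9 + 38*x/45


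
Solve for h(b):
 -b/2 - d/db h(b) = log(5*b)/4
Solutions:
 h(b) = C1 - b^2/4 - b*log(b)/4 - b*log(5)/4 + b/4


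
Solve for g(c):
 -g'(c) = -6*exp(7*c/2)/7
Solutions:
 g(c) = C1 + 12*exp(7*c/2)/49


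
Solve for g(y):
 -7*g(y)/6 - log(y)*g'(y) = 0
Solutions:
 g(y) = C1*exp(-7*li(y)/6)


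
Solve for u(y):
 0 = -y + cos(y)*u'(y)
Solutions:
 u(y) = C1 + Integral(y/cos(y), y)


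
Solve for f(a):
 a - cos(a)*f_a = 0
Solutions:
 f(a) = C1 + Integral(a/cos(a), a)


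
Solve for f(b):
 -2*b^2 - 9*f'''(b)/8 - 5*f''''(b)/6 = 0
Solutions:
 f(b) = C1 + C2*b + C3*b^2 + C4*exp(-27*b/20) - 4*b^5/135 + 80*b^4/729 - 6400*b^3/19683


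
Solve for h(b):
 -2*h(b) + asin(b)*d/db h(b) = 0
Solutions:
 h(b) = C1*exp(2*Integral(1/asin(b), b))


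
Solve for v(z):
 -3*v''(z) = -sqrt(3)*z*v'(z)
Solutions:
 v(z) = C1 + C2*erfi(sqrt(2)*3^(3/4)*z/6)


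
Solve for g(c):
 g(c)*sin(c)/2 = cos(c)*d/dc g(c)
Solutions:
 g(c) = C1/sqrt(cos(c))


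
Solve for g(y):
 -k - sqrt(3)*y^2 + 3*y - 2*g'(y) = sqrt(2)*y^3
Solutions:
 g(y) = C1 - k*y/2 - sqrt(2)*y^4/8 - sqrt(3)*y^3/6 + 3*y^2/4


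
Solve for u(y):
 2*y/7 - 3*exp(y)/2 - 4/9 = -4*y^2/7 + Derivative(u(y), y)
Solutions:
 u(y) = C1 + 4*y^3/21 + y^2/7 - 4*y/9 - 3*exp(y)/2


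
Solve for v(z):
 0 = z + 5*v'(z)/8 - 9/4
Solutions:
 v(z) = C1 - 4*z^2/5 + 18*z/5


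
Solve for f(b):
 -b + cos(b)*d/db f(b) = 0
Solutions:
 f(b) = C1 + Integral(b/cos(b), b)


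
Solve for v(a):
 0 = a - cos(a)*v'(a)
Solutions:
 v(a) = C1 + Integral(a/cos(a), a)


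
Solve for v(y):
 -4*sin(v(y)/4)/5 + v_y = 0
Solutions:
 -4*y/5 + 2*log(cos(v(y)/4) - 1) - 2*log(cos(v(y)/4) + 1) = C1


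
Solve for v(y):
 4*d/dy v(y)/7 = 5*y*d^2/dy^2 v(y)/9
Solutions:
 v(y) = C1 + C2*y^(71/35)


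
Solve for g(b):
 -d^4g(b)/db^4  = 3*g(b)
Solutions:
 g(b) = (C1*sin(sqrt(2)*3^(1/4)*b/2) + C2*cos(sqrt(2)*3^(1/4)*b/2))*exp(-sqrt(2)*3^(1/4)*b/2) + (C3*sin(sqrt(2)*3^(1/4)*b/2) + C4*cos(sqrt(2)*3^(1/4)*b/2))*exp(sqrt(2)*3^(1/4)*b/2)


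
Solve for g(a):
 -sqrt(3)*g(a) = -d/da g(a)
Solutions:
 g(a) = C1*exp(sqrt(3)*a)


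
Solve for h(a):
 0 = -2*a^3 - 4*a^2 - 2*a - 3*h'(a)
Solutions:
 h(a) = C1 - a^4/6 - 4*a^3/9 - a^2/3


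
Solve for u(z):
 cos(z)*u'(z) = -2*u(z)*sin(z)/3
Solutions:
 u(z) = C1*cos(z)^(2/3)


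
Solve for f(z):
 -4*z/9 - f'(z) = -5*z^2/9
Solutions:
 f(z) = C1 + 5*z^3/27 - 2*z^2/9


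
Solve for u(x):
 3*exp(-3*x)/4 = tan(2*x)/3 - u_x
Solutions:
 u(x) = C1 + log(tan(2*x)^2 + 1)/12 + exp(-3*x)/4


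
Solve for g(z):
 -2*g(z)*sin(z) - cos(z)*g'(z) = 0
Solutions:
 g(z) = C1*cos(z)^2


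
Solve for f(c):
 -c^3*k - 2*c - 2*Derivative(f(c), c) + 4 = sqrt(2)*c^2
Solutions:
 f(c) = C1 - c^4*k/8 - sqrt(2)*c^3/6 - c^2/2 + 2*c


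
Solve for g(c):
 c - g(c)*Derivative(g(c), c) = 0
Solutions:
 g(c) = -sqrt(C1 + c^2)
 g(c) = sqrt(C1 + c^2)


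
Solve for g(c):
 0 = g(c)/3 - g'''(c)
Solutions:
 g(c) = C3*exp(3^(2/3)*c/3) + (C1*sin(3^(1/6)*c/2) + C2*cos(3^(1/6)*c/2))*exp(-3^(2/3)*c/6)


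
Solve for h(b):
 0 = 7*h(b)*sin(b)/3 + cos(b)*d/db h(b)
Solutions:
 h(b) = C1*cos(b)^(7/3)


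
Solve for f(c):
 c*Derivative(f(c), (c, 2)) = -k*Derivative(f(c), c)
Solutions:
 f(c) = C1 + c^(1 - re(k))*(C2*sin(log(c)*Abs(im(k))) + C3*cos(log(c)*im(k)))


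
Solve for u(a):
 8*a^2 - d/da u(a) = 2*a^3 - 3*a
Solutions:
 u(a) = C1 - a^4/2 + 8*a^3/3 + 3*a^2/2


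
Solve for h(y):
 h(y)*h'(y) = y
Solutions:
 h(y) = -sqrt(C1 + y^2)
 h(y) = sqrt(C1 + y^2)


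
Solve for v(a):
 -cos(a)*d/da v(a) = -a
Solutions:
 v(a) = C1 + Integral(a/cos(a), a)


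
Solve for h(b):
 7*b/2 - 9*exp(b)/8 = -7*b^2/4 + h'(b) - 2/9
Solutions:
 h(b) = C1 + 7*b^3/12 + 7*b^2/4 + 2*b/9 - 9*exp(b)/8


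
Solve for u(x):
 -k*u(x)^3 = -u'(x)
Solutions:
 u(x) = -sqrt(2)*sqrt(-1/(C1 + k*x))/2
 u(x) = sqrt(2)*sqrt(-1/(C1 + k*x))/2


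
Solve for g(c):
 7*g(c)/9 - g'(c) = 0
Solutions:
 g(c) = C1*exp(7*c/9)


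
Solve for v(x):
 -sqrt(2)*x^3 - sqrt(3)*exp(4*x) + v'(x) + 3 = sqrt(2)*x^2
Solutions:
 v(x) = C1 + sqrt(2)*x^4/4 + sqrt(2)*x^3/3 - 3*x + sqrt(3)*exp(4*x)/4


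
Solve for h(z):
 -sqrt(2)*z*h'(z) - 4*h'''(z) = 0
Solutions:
 h(z) = C1 + Integral(C2*airyai(-sqrt(2)*z/2) + C3*airybi(-sqrt(2)*z/2), z)


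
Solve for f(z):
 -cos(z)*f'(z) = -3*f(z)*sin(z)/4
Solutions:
 f(z) = C1/cos(z)^(3/4)


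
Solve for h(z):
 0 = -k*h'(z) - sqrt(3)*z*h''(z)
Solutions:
 h(z) = C1 + z^(-sqrt(3)*re(k)/3 + 1)*(C2*sin(sqrt(3)*log(z)*Abs(im(k))/3) + C3*cos(sqrt(3)*log(z)*im(k)/3))


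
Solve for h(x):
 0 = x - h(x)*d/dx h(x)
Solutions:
 h(x) = -sqrt(C1 + x^2)
 h(x) = sqrt(C1 + x^2)


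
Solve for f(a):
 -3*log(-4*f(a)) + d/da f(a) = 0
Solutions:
 -Integral(1/(log(-_y) + 2*log(2)), (_y, f(a)))/3 = C1 - a


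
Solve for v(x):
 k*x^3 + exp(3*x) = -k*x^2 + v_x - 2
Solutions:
 v(x) = C1 + k*x^4/4 + k*x^3/3 + 2*x + exp(3*x)/3


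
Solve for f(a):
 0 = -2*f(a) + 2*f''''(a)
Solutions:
 f(a) = C1*exp(-a) + C2*exp(a) + C3*sin(a) + C4*cos(a)


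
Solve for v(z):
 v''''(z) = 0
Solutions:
 v(z) = C1 + C2*z + C3*z^2 + C4*z^3


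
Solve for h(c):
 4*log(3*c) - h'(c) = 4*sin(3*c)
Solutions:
 h(c) = C1 + 4*c*log(c) - 4*c + 4*c*log(3) + 4*cos(3*c)/3


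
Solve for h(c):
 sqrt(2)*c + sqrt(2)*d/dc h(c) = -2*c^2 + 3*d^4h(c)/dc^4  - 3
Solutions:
 h(c) = C1 + C4*exp(2^(1/6)*3^(2/3)*c/3) - sqrt(2)*c^3/3 - c^2/2 - 3*sqrt(2)*c/2 + (C2*sin(6^(1/6)*c/2) + C3*cos(6^(1/6)*c/2))*exp(-2^(1/6)*3^(2/3)*c/6)


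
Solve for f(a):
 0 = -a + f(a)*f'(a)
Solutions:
 f(a) = -sqrt(C1 + a^2)
 f(a) = sqrt(C1 + a^2)


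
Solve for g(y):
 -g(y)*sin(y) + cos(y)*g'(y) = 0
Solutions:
 g(y) = C1/cos(y)


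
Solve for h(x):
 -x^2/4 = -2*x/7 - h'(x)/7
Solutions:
 h(x) = C1 + 7*x^3/12 - x^2


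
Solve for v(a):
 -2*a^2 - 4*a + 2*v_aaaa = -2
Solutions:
 v(a) = C1 + C2*a + C3*a^2 + C4*a^3 + a^6/360 + a^5/60 - a^4/24


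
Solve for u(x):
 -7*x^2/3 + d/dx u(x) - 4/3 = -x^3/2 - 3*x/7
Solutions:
 u(x) = C1 - x^4/8 + 7*x^3/9 - 3*x^2/14 + 4*x/3


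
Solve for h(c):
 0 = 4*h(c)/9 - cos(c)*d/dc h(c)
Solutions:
 h(c) = C1*(sin(c) + 1)^(2/9)/(sin(c) - 1)^(2/9)


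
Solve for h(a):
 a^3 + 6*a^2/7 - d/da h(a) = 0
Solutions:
 h(a) = C1 + a^4/4 + 2*a^3/7


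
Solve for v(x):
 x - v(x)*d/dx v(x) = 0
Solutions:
 v(x) = -sqrt(C1 + x^2)
 v(x) = sqrt(C1 + x^2)


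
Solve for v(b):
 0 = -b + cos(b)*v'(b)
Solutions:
 v(b) = C1 + Integral(b/cos(b), b)


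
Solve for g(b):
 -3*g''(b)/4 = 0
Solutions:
 g(b) = C1 + C2*b


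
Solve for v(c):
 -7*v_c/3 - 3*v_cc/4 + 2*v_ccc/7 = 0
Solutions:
 v(c) = C1 + C2*exp(7*c*(9 - sqrt(465))/48) + C3*exp(7*c*(9 + sqrt(465))/48)


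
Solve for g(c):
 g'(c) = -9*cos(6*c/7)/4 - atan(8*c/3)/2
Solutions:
 g(c) = C1 - c*atan(8*c/3)/2 + 3*log(64*c^2 + 9)/32 - 21*sin(6*c/7)/8


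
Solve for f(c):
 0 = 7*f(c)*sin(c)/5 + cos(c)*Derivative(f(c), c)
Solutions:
 f(c) = C1*cos(c)^(7/5)


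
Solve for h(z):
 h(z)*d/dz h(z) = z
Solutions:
 h(z) = -sqrt(C1 + z^2)
 h(z) = sqrt(C1 + z^2)


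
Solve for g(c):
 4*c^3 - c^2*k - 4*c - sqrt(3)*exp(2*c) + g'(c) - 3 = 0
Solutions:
 g(c) = C1 - c^4 + c^3*k/3 + 2*c^2 + 3*c + sqrt(3)*exp(2*c)/2


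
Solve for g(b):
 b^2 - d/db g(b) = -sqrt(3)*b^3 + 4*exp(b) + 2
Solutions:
 g(b) = C1 + sqrt(3)*b^4/4 + b^3/3 - 2*b - 4*exp(b)


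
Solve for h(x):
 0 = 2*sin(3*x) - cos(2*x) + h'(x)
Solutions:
 h(x) = C1 + sin(2*x)/2 + 2*cos(3*x)/3


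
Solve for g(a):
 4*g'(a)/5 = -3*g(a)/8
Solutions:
 g(a) = C1*exp(-15*a/32)


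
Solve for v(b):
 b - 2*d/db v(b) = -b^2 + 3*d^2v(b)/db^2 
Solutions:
 v(b) = C1 + C2*exp(-2*b/3) + b^3/6 - b^2/2 + 3*b/2


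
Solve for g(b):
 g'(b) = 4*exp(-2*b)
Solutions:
 g(b) = C1 - 2*exp(-2*b)


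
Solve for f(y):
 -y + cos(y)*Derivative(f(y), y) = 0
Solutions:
 f(y) = C1 + Integral(y/cos(y), y)


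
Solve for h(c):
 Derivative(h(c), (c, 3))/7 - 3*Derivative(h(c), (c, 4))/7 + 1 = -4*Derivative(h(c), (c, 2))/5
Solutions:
 h(c) = C1 + C2*c + C3*exp(c*(5 - sqrt(1705))/30) + C4*exp(c*(5 + sqrt(1705))/30) - 5*c^2/8


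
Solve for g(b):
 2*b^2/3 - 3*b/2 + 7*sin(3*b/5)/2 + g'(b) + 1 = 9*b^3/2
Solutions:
 g(b) = C1 + 9*b^4/8 - 2*b^3/9 + 3*b^2/4 - b + 35*cos(3*b/5)/6


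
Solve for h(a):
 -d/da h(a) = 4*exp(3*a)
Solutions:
 h(a) = C1 - 4*exp(3*a)/3


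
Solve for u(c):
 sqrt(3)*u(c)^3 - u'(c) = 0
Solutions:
 u(c) = -sqrt(2)*sqrt(-1/(C1 + sqrt(3)*c))/2
 u(c) = sqrt(2)*sqrt(-1/(C1 + sqrt(3)*c))/2


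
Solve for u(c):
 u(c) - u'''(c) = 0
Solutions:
 u(c) = C3*exp(c) + (C1*sin(sqrt(3)*c/2) + C2*cos(sqrt(3)*c/2))*exp(-c/2)


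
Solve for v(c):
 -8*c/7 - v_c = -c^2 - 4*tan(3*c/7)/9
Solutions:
 v(c) = C1 + c^3/3 - 4*c^2/7 - 28*log(cos(3*c/7))/27


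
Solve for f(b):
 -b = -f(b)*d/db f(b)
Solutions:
 f(b) = -sqrt(C1 + b^2)
 f(b) = sqrt(C1 + b^2)


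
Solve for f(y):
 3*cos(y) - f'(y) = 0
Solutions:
 f(y) = C1 + 3*sin(y)


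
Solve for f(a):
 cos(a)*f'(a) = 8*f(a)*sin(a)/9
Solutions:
 f(a) = C1/cos(a)^(8/9)


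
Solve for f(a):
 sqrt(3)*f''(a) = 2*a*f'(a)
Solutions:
 f(a) = C1 + C2*erfi(3^(3/4)*a/3)


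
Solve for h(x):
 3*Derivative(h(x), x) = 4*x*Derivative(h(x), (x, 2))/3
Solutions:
 h(x) = C1 + C2*x^(13/4)


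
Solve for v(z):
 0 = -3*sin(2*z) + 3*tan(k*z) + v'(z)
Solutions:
 v(z) = C1 - 3*Piecewise((-log(cos(k*z))/k, Ne(k, 0)), (0, True)) - 3*cos(2*z)/2


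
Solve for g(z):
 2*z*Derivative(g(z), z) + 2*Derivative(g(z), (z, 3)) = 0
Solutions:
 g(z) = C1 + Integral(C2*airyai(-z) + C3*airybi(-z), z)


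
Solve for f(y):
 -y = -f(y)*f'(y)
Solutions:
 f(y) = -sqrt(C1 + y^2)
 f(y) = sqrt(C1 + y^2)


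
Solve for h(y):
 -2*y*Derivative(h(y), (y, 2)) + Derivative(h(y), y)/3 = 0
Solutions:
 h(y) = C1 + C2*y^(7/6)


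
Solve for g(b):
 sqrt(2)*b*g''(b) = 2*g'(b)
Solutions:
 g(b) = C1 + C2*b^(1 + sqrt(2))


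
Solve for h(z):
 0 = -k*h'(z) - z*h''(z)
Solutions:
 h(z) = C1 + z^(1 - re(k))*(C2*sin(log(z)*Abs(im(k))) + C3*cos(log(z)*im(k)))


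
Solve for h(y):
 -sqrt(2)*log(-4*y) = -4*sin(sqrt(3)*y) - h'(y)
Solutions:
 h(y) = C1 + sqrt(2)*y*(log(-y) - 1) + 2*sqrt(2)*y*log(2) + 4*sqrt(3)*cos(sqrt(3)*y)/3
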